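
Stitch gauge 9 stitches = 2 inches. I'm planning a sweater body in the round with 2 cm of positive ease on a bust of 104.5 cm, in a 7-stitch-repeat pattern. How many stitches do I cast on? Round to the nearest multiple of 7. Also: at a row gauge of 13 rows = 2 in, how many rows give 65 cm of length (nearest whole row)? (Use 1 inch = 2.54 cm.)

Finished = 104.5 + 2 = 106.5 cm.
106.5 cm × 1/2.54 = 41.93 inches.
9/2 = 4.5 sts per in; 41.93 × 4.5 = 188.68 sts.
Nearest multiple of 7 → 189.
65 cm = 25.59 inches; × 6.5 = 166.34 → 166 rows.

Cast on 189 stitches; work 166 rows.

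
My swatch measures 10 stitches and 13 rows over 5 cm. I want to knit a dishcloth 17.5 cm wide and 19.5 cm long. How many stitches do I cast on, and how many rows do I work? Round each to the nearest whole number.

Stitch gauge = 10/5 = 2 sts/cm; 17.5 × 2 = 35.00 → 35 sts.
Row gauge = 13/5 = 2.6 rows/cm; 19.5 × 2.6 = 50.70 → 51 rows.

Cast on 35 stitches and work 51 rows.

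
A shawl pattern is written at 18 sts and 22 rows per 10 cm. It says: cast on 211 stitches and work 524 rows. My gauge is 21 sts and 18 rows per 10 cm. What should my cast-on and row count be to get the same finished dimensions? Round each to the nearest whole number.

Stitches: 211 × 21/18 = 246.17 → 246.
Rows: 524 × 18/22 = 428.73 → 429.

Cast on 246 stitches; work 429 rows.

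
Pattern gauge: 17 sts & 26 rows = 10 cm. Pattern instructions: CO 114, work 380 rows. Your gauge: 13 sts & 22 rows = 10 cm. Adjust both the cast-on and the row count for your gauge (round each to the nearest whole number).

Stitches: 114 × 13/17 = 87.18 → 87.
Rows: 380 × 22/26 = 321.54 → 322.

Cast on 87 stitches; work 322 rows.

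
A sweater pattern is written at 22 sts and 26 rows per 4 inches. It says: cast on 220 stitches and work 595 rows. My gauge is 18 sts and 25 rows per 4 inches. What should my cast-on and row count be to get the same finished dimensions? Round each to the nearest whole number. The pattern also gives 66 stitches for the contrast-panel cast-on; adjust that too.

Stitches: 220 × 18/22 = 180.00 → 180.
Rows: 595 × 25/26 = 572.12 → 572.
contrast-panel cast-on: 66 × 18/22 = 54.00 → 54.

Cast on 180 stitches; work 572 rows; contrast-panel cast-on 54 stitches.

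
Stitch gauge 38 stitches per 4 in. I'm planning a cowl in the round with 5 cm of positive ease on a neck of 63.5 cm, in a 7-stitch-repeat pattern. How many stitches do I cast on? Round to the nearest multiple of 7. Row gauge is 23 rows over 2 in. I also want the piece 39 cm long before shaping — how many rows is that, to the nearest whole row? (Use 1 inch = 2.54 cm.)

Cast on 259 stitches; work 177 rows.

Finished = 63.5 + 5 = 68.5 cm.
68.5 cm × 1/2.54 = 26.97 inches.
38/4 = 9.5 sts per in; 26.97 × 9.5 = 256.20 sts.
Nearest multiple of 7 → 259.
39 cm = 15.35 inches; × 11.5 = 176.57 → 177 rows.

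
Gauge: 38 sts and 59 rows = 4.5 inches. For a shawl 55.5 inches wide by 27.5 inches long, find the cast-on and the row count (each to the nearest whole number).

Stitch gauge = 38/4.5 = 8.444 sts/in; 55.5 × 8.444 = 468.67 → 469 sts.
Row gauge = 59/4.5 = 13.111 rows/in; 27.5 × 13.111 = 360.56 → 361 rows.

Cast on 469 stitches and work 361 rows.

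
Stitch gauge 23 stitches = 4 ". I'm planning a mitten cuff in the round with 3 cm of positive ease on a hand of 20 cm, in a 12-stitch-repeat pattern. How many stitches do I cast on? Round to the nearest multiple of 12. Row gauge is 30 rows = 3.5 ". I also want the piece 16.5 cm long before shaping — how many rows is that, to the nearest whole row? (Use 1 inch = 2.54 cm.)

Cast on 48 stitches; work 56 rows.

Finished = 20 + 3 = 23 cm.
23 cm × 1/2.54 = 9.06 inches.
23/4 = 5.75 sts per in; 9.06 × 5.75 = 52.07 sts.
Nearest multiple of 12 → 48.
16.5 cm = 6.50 inches; × 8.571 = 55.68 → 56 rows.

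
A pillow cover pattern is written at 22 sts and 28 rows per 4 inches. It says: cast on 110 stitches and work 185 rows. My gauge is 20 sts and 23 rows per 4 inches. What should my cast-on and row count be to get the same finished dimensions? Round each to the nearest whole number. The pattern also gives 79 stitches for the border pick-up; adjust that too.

Stitches: 110 × 20/22 = 100.00 → 100.
Rows: 185 × 23/28 = 151.96 → 152.
border pick-up: 79 × 20/22 = 71.82 → 72.

Cast on 100 stitches; work 152 rows; border pick-up 72 stitches.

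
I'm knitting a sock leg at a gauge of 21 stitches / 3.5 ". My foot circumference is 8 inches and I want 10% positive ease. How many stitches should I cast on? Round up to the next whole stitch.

CO 53 sts.

Finished = 8 × 1.10 = 8.80 in.
21 / 3.5 = 6 sts per inch.
8.80 × 6 = 52.80 sts.
→ 53 sts.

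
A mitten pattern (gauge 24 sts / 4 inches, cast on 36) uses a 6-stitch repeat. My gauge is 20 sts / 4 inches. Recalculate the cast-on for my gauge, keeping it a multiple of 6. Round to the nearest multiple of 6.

36 × 20 / 24 = 30.00.
Nearest multiple of 6: 30.

CO 30 sts.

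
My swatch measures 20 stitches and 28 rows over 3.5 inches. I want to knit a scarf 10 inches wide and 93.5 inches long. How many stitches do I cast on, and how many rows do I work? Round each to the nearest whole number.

Stitch gauge = 20/3.5 = 5.714 sts/in; 10 × 5.714 = 57.14 → 57 sts.
Row gauge = 28/3.5 = 8 rows/in; 93.5 × 8 = 748.00 → 748 rows.

Cast on 57 stitches and work 748 rows.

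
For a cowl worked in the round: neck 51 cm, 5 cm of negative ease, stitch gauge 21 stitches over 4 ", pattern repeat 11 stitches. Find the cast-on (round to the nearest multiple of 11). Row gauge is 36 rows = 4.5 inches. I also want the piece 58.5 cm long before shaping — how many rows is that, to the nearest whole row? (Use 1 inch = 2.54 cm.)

Finished = 51 − 5 = 46 cm.
46 cm × 1/2.54 = 18.11 inches.
21/4 = 5.25 sts per in; 18.11 × 5.25 = 95.08 sts.
Nearest multiple of 11 → 99.
58.5 cm = 23.03 inches; × 8 = 184.25 → 184 rows.

Cast on 99 stitches; work 184 rows.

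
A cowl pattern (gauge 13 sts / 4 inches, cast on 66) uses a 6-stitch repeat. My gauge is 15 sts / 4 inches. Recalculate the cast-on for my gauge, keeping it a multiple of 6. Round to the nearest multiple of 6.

CO 78 sts.

66 × 15 / 13 = 76.15.
Nearest multiple of 6: 78.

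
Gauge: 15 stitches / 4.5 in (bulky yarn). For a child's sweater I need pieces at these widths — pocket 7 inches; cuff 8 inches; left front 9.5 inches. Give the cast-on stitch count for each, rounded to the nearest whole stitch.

Rate = 15/4.5 = 3.333 sts per in.
pocket: 7 × 3.333 = 23.33 → 23.
cuff: 8 × 3.333 = 26.67 → 27.
left front: 9.5 × 3.333 = 31.67 → 32.

pocket 23; cuff 27; left front 32.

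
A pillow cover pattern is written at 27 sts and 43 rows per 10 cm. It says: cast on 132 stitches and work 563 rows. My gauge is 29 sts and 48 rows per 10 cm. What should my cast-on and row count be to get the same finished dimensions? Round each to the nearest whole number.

Cast on 142 stitches; work 628 rows.

Stitches: 132 × 29/27 = 141.78 → 142.
Rows: 563 × 48/43 = 628.47 → 628.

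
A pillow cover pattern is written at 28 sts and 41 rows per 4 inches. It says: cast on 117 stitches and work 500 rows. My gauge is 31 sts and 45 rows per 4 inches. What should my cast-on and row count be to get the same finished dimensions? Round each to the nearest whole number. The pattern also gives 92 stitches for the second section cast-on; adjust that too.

Cast on 130 stitches; work 549 rows; second section cast-on 102 stitches.

Stitches: 117 × 31/28 = 129.54 → 130.
Rows: 500 × 45/41 = 548.78 → 549.
second section cast-on: 92 × 31/28 = 101.86 → 102.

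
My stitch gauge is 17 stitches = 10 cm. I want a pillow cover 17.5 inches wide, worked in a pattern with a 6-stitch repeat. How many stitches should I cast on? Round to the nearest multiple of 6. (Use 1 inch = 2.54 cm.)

CO 78 sts.

17.5 in = 17.5 × 2.54 = 44.45 cm.
17 / 10 = 1.7 sts/cm.
44.45 × 1.7 = 75.56 sts.
→ 78.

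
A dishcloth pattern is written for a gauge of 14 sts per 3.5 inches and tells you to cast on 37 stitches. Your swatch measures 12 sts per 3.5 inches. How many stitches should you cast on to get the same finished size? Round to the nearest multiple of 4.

32 stitches.

Scale factor = 12 / 14 = 0.857.
37 × 12 / 14 = 31.71 sts.
→ 32 sts.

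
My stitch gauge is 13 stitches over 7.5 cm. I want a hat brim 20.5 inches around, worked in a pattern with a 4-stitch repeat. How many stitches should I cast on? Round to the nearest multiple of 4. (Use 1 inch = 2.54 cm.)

20.5 in = 20.5 × 2.54 = 52.07 cm.
13 / 7.5 = 1.733 sts/cm.
52.07 × 1.733 = 90.25 sts.
→ 92.

92 stitches.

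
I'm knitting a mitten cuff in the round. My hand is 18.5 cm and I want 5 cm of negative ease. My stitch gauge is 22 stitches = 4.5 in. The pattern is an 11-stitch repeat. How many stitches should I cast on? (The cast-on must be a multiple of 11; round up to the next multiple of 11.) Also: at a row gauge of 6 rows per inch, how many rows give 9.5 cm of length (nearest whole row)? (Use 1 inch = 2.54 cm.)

Cast on 33 stitches; work 22 rows.

Finished = 18.5 − 5 = 13.5 cm.
13.5 cm × 1/2.54 = 5.31 inches.
22/4.5 = 4.889 sts per in; 5.31 × 4.889 = 25.98 sts.
Next multiple of 11 → 33.
9.5 cm = 3.74 inches; × 6 = 22.44 → 22 rows.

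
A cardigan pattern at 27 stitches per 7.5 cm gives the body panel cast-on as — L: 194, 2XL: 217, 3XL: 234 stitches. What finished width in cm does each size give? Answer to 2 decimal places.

L 53.89 cm; 2XL 60.28 cm; 3XL 65.00 cm.

27/7.5 = 3.6 sts per cm.
L: 194 / 3.6 = 53.889 → 53.89 cm.
2XL: 217 / 3.6 = 60.278 → 60.28 cm.
3XL: 234 / 3.6 = 65.000 → 65.00 cm.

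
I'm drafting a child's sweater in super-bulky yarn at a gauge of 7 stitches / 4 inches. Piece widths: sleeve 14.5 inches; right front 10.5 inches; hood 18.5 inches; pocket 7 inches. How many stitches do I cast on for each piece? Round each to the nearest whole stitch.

sleeve 25; right front 18; hood 32; pocket 12.

Rate = 7/4 = 1.75 sts per in.
sleeve: 14.5 × 1.75 = 25.38 → 25.
right front: 10.5 × 1.75 = 18.38 → 18.
hood: 18.5 × 1.75 = 32.38 → 32.
pocket: 7 × 1.75 = 12.25 → 12.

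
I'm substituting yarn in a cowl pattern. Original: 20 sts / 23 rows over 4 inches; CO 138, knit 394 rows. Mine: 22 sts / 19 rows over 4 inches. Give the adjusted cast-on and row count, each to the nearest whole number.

Stitches: 138 × 22/20 = 151.80 → 152.
Rows: 394 × 19/23 = 325.48 → 325.

Cast on 152 stitches; work 325 rows.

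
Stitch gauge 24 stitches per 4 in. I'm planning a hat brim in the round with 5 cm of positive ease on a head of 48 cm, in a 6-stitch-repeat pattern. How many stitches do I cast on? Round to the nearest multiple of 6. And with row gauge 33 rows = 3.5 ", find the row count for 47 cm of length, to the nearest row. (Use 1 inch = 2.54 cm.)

Cast on 126 stitches; work 174 rows.

Finished = 48 + 5 = 53 cm.
53 cm × 1/2.54 = 20.87 inches.
24/4 = 6 sts per in; 20.87 × 6 = 125.20 sts.
Nearest multiple of 6 → 126.
47 cm = 18.50 inches; × 9.429 = 174.47 → 174 rows.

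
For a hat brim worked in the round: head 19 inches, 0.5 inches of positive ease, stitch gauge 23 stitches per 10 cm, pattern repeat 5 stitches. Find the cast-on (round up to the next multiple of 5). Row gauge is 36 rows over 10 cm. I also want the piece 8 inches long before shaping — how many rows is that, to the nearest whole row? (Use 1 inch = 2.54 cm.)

Finished = 19 + 0.5 = 19.5 inches.
19.5 inches × 2.54 = 49.53 cm.
23/10 = 2.3 sts per cm; 49.53 × 2.3 = 113.92 sts.
Next multiple of 5 → 115.
8 inches = 20.32 cm; × 3.6 = 73.15 → 73 rows.

Cast on 115 stitches; work 73 rows.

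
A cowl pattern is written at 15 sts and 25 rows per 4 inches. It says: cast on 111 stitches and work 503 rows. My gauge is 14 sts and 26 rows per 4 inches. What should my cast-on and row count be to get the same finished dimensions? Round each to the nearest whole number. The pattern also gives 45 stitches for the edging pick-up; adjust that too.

Stitches: 111 × 14/15 = 103.60 → 104.
Rows: 503 × 26/25 = 523.12 → 523.
edging pick-up: 45 × 14/15 = 42.00 → 42.

Cast on 104 stitches; work 523 rows; edging pick-up 42 stitches.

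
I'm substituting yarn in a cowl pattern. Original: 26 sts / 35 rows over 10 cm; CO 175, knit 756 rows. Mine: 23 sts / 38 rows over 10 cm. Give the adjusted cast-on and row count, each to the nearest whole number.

Stitches: 175 × 23/26 = 154.81 → 155.
Rows: 756 × 38/35 = 820.80 → 821.

Cast on 155 stitches; work 821 rows.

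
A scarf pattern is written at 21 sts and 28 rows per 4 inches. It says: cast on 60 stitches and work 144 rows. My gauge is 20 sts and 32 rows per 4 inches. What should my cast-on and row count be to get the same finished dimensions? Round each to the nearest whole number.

Stitches: 60 × 20/21 = 57.14 → 57.
Rows: 144 × 32/28 = 164.57 → 165.

Cast on 57 stitches; work 165 rows.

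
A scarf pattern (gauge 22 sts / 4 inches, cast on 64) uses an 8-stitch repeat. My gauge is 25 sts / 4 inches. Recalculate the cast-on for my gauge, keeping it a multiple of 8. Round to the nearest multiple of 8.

64 × 25 / 22 = 72.73.
Nearest multiple of 8: 72.

Cast on 72 stitches.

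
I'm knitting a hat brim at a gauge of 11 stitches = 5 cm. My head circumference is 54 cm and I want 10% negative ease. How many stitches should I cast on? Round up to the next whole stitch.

107 stitches.

Finished = 54 × 0.90 = 48.60 cm.
11 / 5 = 2.2 sts per cm.
48.60 × 2.2 = 106.92 sts.
→ 107 sts.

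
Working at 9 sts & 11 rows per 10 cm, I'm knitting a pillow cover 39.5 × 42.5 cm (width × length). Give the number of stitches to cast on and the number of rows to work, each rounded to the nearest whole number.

Cast on 36 stitches and work 47 rows.

Stitch gauge = 9/10 = 0.9 sts/cm; 39.5 × 0.9 = 35.55 → 36 sts.
Row gauge = 11/10 = 1.1 rows/cm; 42.5 × 1.1 = 46.75 → 47 rows.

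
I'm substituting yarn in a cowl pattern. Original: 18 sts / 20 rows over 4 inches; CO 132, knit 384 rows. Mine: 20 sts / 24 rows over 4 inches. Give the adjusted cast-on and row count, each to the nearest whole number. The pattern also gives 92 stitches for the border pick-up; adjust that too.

Stitches: 132 × 20/18 = 146.67 → 147.
Rows: 384 × 24/20 = 460.80 → 461.
border pick-up: 92 × 20/18 = 102.22 → 102.

Cast on 147 stitches; work 461 rows; border pick-up 102 stitches.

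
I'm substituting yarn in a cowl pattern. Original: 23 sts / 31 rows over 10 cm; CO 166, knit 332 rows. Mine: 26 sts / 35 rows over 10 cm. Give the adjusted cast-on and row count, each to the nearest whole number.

Cast on 188 stitches; work 375 rows.

Stitches: 166 × 26/23 = 187.65 → 188.
Rows: 332 × 35/31 = 374.84 → 375.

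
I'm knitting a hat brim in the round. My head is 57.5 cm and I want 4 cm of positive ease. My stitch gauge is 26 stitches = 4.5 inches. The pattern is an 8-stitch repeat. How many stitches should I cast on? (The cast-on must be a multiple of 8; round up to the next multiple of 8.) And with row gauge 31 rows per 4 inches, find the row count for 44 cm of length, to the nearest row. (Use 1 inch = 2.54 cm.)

Finished = 57.5 + 4 = 61.5 cm.
61.5 cm × 1/2.54 = 24.21 inches.
26/4.5 = 5.778 sts per in; 24.21 × 5.778 = 139.90 sts.
Next multiple of 8 → 144.
44 cm = 17.32 inches; × 7.75 = 134.25 → 134 rows.

Cast on 144 stitches; work 134 rows.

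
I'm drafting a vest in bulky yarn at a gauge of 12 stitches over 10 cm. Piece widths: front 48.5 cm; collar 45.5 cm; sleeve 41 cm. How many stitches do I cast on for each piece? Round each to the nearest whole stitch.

front 58; collar 55; sleeve 49.

Rate = 12/10 = 1.2 sts per cm.
front: 48.5 × 1.2 = 58.20 → 58.
collar: 45.5 × 1.2 = 54.60 → 55.
sleeve: 41 × 1.2 = 49.20 → 49.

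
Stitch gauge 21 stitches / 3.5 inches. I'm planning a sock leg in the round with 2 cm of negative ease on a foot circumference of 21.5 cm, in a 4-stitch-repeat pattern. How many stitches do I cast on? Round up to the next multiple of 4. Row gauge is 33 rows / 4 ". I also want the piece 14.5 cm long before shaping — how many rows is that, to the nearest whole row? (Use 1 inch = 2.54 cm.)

Cast on 48 stitches; work 47 rows.

Finished = 21.5 − 2 = 19.5 cm.
19.5 cm × 1/2.54 = 7.68 inches.
21/3.5 = 6 sts per in; 7.68 × 6 = 46.06 sts.
Next multiple of 4 → 48.
14.5 cm = 5.71 inches; × 8.25 = 47.10 → 47 rows.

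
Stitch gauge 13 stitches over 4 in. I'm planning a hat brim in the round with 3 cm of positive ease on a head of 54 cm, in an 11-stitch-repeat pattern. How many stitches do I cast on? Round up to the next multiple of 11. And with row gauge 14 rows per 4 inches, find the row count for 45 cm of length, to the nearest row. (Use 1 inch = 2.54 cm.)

Cast on 77 stitches; work 62 rows.

Finished = 54 + 3 = 57 cm.
57 cm × 1/2.54 = 22.44 inches.
13/4 = 3.25 sts per in; 22.44 × 3.25 = 72.93 sts.
Next multiple of 11 → 77.
45 cm = 17.72 inches; × 3.5 = 62.01 → 62 rows.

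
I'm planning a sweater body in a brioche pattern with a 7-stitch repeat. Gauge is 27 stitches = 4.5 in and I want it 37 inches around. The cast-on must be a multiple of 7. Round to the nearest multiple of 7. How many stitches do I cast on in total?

224 stitches.

27 / 4.5 = 6 sts per inch.
37 × 6 = 222.00 sts.
Nearest multiple of 7: 224.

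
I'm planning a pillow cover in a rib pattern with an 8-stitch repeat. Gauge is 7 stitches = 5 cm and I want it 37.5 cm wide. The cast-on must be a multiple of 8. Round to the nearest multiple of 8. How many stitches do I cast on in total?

7 / 5 = 1.4 sts per cm.
37.5 × 1.4 = 52.50 sts.
Nearest multiple of 8: 56.

Cast on 56 stitches.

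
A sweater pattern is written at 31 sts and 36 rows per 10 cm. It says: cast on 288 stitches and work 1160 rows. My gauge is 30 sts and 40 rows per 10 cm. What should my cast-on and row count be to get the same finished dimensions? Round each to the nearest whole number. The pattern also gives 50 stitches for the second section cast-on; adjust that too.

Stitches: 288 × 30/31 = 278.71 → 279.
Rows: 1160 × 40/36 = 1288.89 → 1289.
second section cast-on: 50 × 30/31 = 48.39 → 48.

Cast on 279 stitches; work 1289 rows; second section cast-on 48 stitches.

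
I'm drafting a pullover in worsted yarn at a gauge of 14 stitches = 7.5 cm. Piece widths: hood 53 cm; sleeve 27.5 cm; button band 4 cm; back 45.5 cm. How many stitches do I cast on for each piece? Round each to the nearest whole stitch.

Rate = 14/7.5 = 1.867 sts per cm.
hood: 53 × 1.867 = 98.93 → 99.
sleeve: 27.5 × 1.867 = 51.33 → 51.
button band: 4 × 1.867 = 7.47 → 7.
back: 45.5 × 1.867 = 84.93 → 85.

hood 99; sleeve 51; button band 7; back 85.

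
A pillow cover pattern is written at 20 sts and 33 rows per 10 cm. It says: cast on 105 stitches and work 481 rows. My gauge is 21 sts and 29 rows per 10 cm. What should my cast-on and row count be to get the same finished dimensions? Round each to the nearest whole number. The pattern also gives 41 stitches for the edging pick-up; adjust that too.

Cast on 110 stitches; work 423 rows; edging pick-up 43 stitches.

Stitches: 105 × 21/20 = 110.25 → 110.
Rows: 481 × 29/33 = 422.70 → 423.
edging pick-up: 41 × 21/20 = 43.05 → 43.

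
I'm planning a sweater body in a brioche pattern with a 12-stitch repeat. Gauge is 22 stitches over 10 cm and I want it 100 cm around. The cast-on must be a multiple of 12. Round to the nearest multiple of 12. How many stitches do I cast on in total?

Cast on 216 stitches.

22 / 10 = 2.2 sts per cm.
100 × 2.2 = 220.00 sts.
Nearest multiple of 12: 216.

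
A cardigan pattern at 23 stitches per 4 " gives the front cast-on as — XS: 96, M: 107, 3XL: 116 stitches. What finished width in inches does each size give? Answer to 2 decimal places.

XS 16.70 inches; M 18.61 inches; 3XL 20.17 inches.

23/4 = 5.75 sts per in.
XS: 96 / 5.75 = 16.696 → 16.70 in.
M: 107 / 5.75 = 18.609 → 18.61 in.
3XL: 116 / 5.75 = 20.174 → 20.17 in.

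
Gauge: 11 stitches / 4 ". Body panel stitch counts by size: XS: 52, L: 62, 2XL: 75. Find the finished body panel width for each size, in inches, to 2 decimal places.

XS 18.91 inches; L 22.55 inches; 2XL 27.27 inches.

11/4 = 2.75 sts per in.
XS: 52 / 2.75 = 18.909 → 18.91 in.
L: 62 / 2.75 = 22.545 → 22.55 in.
2XL: 75 / 2.75 = 27.273 → 27.27 in.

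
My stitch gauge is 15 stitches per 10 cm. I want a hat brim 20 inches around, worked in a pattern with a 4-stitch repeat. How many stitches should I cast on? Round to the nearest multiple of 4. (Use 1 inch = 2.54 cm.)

76 stitches.

20 in = 20 × 2.54 = 50.80 cm.
15 / 10 = 1.5 sts/cm.
50.80 × 1.5 = 76.20 sts.
→ 76.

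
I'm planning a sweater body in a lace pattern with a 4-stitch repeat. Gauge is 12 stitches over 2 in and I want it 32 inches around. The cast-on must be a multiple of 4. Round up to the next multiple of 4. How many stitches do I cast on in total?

12 / 2 = 6 sts per inch.
32 × 6 = 192.00 sts.
Next multiple of 4: 192.

192 stitches.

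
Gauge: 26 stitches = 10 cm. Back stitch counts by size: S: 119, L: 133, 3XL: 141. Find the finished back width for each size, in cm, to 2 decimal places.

S 45.77 cm; L 51.15 cm; 3XL 54.23 cm.

26/10 = 2.6 sts per cm.
S: 119 / 2.6 = 45.769 → 45.77 cm.
L: 133 / 2.6 = 51.154 → 51.15 cm.
3XL: 141 / 2.6 = 54.231 → 54.23 cm.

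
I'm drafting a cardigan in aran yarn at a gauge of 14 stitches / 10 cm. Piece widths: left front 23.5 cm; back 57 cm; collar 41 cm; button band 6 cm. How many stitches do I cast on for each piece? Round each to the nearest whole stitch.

Rate = 14/10 = 1.4 sts per cm.
left front: 23.5 × 1.4 = 32.90 → 33.
back: 57 × 1.4 = 79.80 → 80.
collar: 41 × 1.4 = 57.40 → 57.
button band: 6 × 1.4 = 8.40 → 8.

left front 33; back 80; collar 57; button band 8.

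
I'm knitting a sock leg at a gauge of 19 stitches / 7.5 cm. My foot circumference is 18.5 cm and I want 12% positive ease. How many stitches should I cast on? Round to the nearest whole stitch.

52 stitches.

Finished = 18.5 × 1.12 = 20.72 cm.
19 / 7.5 = 2.533 sts per cm.
20.72 × 2.533 = 52.49 sts.
→ 52 sts.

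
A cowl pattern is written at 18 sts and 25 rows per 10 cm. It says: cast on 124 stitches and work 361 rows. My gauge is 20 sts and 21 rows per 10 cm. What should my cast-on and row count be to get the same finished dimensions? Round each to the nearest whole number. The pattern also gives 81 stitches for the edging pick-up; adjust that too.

Stitches: 124 × 20/18 = 137.78 → 138.
Rows: 361 × 21/25 = 303.24 → 303.
edging pick-up: 81 × 20/18 = 90.00 → 90.

Cast on 138 stitches; work 303 rows; edging pick-up 90 stitches.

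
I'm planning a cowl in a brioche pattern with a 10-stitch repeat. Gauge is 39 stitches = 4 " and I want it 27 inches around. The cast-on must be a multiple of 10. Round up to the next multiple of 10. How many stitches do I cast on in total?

39 / 4 = 9.75 sts per inch.
27 × 9.75 = 263.25 sts.
Next multiple of 10: 270.

CO 270 sts.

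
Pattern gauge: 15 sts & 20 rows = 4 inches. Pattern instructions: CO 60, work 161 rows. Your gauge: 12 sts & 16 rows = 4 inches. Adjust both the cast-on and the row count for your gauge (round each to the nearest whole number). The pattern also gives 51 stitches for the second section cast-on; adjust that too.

Cast on 48 stitches; work 129 rows; second section cast-on 41 stitches.

Stitches: 60 × 12/15 = 48.00 → 48.
Rows: 161 × 16/20 = 128.80 → 129.
second section cast-on: 51 × 12/15 = 40.80 → 41.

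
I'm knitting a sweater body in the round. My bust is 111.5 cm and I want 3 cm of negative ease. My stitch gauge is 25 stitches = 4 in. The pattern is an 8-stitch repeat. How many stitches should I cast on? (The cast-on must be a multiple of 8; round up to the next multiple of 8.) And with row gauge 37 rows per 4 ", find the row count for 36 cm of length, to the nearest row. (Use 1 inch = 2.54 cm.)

Cast on 272 stitches; work 131 rows.

Finished = 111.5 − 3 = 108.5 cm.
108.5 cm × 1/2.54 = 42.72 inches.
25/4 = 6.25 sts per in; 42.72 × 6.25 = 266.98 sts.
Next multiple of 8 → 272.
36 cm = 14.17 inches; × 9.25 = 131.10 → 131 rows.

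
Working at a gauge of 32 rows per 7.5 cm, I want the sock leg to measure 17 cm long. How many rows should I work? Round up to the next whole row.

Knit 73 rows.

32 rows / 7.5 cm = 4.267 rows per cm.
17 × 4.267 = 72.53 rows.
Round up → 73.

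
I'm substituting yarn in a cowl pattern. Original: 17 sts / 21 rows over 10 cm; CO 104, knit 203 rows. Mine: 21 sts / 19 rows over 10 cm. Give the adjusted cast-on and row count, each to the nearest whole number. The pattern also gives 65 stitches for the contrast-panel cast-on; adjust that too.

Cast on 128 stitches; work 184 rows; contrast-panel cast-on 80 stitches.

Stitches: 104 × 21/17 = 128.47 → 128.
Rows: 203 × 19/21 = 183.67 → 184.
contrast-panel cast-on: 65 × 21/17 = 80.29 → 80.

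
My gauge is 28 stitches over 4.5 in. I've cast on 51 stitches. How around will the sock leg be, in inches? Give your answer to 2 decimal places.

8.20 inches.

28 stitches / 4.5 inch = 6.222 stitches per inch.
51 / 6.222 = 8.196 inches.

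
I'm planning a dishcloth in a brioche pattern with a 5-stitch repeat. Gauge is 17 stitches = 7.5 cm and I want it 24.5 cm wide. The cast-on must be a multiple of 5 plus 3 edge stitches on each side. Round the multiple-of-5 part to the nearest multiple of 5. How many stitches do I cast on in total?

17 / 7.5 = 2.267 sts per cm.
24.5 × 2.267 = 55.53 sts.
Less 6 edge sts → 49.53 for the repeat.
Nearest multiple of 5: 50.
Add back 6 edge sts → 56.

Cast on 56 stitches.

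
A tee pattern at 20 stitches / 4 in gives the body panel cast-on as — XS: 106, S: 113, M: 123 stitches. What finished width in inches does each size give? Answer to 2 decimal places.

XS 21.20 inches; S 22.60 inches; M 24.60 inches.

20/4 = 5 sts per in.
XS: 106 / 5 = 21.200 → 21.20 in.
S: 113 / 5 = 22.600 → 22.60 in.
M: 123 / 5 = 24.600 → 24.60 in.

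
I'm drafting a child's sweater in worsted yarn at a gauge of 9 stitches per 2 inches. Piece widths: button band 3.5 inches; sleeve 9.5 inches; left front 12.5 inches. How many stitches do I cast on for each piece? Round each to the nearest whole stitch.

Rate = 9/2 = 4.5 sts per in.
button band: 3.5 × 4.5 = 15.75 → 16.
sleeve: 9.5 × 4.5 = 42.75 → 43.
left front: 12.5 × 4.5 = 56.25 → 56.

button band 16; sleeve 43; left front 56.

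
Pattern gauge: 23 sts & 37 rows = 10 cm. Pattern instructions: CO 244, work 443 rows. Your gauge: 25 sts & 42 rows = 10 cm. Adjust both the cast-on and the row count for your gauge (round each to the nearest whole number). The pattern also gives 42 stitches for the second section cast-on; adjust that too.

Cast on 265 stitches; work 503 rows; second section cast-on 46 stitches.

Stitches: 244 × 25/23 = 265.22 → 265.
Rows: 443 × 42/37 = 502.86 → 503.
second section cast-on: 42 × 25/23 = 45.65 → 46.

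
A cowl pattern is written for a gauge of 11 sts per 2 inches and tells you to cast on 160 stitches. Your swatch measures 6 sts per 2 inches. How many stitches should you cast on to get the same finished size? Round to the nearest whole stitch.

CO 87 sts.

Scale factor = 6 / 11 = 0.545.
160 × 6 / 11 = 87.27 sts.
→ 87 sts.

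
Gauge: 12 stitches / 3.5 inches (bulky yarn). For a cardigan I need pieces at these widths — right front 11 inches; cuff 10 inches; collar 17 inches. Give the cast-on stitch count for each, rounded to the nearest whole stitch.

right front 38; cuff 34; collar 58.

Rate = 12/3.5 = 3.429 sts per in.
right front: 11 × 3.429 = 37.71 → 38.
cuff: 10 × 3.429 = 34.29 → 34.
collar: 17 × 3.429 = 58.29 → 58.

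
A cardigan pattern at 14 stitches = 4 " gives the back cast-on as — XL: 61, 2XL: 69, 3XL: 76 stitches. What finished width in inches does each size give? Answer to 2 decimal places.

XL 17.43 inches; 2XL 19.71 inches; 3XL 21.71 inches.

14/4 = 3.5 sts per in.
XL: 61 / 3.5 = 17.429 → 17.43 in.
2XL: 69 / 3.5 = 19.714 → 19.71 in.
3XL: 76 / 3.5 = 21.714 → 21.71 in.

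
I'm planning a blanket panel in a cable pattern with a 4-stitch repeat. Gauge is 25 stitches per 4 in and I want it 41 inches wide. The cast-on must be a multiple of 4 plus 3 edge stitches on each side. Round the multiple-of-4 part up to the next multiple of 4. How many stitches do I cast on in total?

25 / 4 = 6.25 sts per inch.
41 × 6.25 = 256.25 sts.
Less 6 edge sts → 250.25 for the repeat.
Next multiple of 4: 252.
Add back 6 edge sts → 258.

CO 258 sts.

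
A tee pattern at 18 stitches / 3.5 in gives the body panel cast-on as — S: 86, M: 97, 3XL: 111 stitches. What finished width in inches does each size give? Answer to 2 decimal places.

S 16.72 inches; M 18.86 inches; 3XL 21.58 inches.

18/3.5 = 5.143 sts per in.
S: 86 / 5.143 = 16.722 → 16.72 in.
M: 97 / 5.143 = 18.861 → 18.86 in.
3XL: 111 / 5.143 = 21.583 → 21.58 in.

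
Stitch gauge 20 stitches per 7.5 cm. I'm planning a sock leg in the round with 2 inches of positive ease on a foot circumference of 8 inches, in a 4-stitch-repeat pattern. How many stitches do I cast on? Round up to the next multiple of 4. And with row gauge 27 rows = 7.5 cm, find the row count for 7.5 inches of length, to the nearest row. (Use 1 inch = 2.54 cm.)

Cast on 68 stitches; work 69 rows.

Finished = 8 + 2 = 10 inches.
10 inches × 2.54 = 25.40 cm.
20/7.5 = 2.667 sts per cm; 25.40 × 2.667 = 67.73 sts.
Next multiple of 4 → 68.
7.5 inches = 19.05 cm; × 3.6 = 68.58 → 69 rows.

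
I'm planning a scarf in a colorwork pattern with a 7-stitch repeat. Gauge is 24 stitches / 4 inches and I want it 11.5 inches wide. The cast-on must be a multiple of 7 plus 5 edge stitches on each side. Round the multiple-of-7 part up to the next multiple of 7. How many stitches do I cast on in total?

24 / 4 = 6 sts per inch.
11.5 × 6 = 69.00 sts.
Less 10 edge sts → 59.00 for the repeat.
Next multiple of 7: 63.
Add back 10 edge sts → 73.

CO 73 sts.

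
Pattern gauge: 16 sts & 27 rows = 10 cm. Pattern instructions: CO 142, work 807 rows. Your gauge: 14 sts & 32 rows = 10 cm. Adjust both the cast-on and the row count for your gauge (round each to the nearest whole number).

Stitches: 142 × 14/16 = 124.25 → 124.
Rows: 807 × 32/27 = 956.44 → 956.

Cast on 124 stitches; work 956 rows.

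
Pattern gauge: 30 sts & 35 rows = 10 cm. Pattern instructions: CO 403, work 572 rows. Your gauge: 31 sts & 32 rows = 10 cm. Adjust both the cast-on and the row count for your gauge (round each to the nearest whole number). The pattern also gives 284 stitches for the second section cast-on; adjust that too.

Stitches: 403 × 31/30 = 416.43 → 416.
Rows: 572 × 32/35 = 522.97 → 523.
second section cast-on: 284 × 31/30 = 293.47 → 293.

Cast on 416 stitches; work 523 rows; second section cast-on 293 stitches.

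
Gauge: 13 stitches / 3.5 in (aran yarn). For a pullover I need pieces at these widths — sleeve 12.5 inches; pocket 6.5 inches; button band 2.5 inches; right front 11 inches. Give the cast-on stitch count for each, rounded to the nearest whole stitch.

sleeve 46; pocket 24; button band 9; right front 41.

Rate = 13/3.5 = 3.714 sts per in.
sleeve: 12.5 × 3.714 = 46.43 → 46.
pocket: 6.5 × 3.714 = 24.14 → 24.
button band: 2.5 × 3.714 = 9.29 → 9.
right front: 11 × 3.714 = 40.86 → 41.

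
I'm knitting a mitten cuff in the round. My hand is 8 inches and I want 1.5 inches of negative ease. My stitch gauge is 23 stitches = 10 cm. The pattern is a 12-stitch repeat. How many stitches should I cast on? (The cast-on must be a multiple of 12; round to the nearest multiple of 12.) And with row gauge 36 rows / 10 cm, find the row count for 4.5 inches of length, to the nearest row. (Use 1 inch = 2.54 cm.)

Cast on 36 stitches; work 41 rows.

Finished = 8 − 1.5 = 6.5 inches.
6.5 inches × 2.54 = 16.51 cm.
23/10 = 2.3 sts per cm; 16.51 × 2.3 = 37.97 sts.
Nearest multiple of 12 → 36.
4.5 inches = 11.43 cm; × 3.6 = 41.15 → 41 rows.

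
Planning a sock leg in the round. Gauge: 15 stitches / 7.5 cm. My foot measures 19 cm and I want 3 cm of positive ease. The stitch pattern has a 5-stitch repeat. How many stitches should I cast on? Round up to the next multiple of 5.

Finished = 19 + 3 = 22 cm.
15 / 7.5 = 2 sts/cm.
22 × 2 = 44.00 sts.
Next multiple of 5: 45.

45 stitches.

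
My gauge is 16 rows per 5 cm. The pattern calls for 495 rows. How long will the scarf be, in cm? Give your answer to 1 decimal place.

154.7 cm.

16 rows / 5 cm = 3.2 rows per cm.
495 / 3.2 = 154.69 cm.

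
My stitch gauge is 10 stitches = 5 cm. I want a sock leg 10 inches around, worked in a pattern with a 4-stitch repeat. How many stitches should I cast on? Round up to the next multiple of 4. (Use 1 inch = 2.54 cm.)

10 in = 10 × 2.54 = 25.40 cm.
10 / 5 = 2 sts/cm.
25.40 × 2 = 50.80 sts.
→ 52.

CO 52 sts.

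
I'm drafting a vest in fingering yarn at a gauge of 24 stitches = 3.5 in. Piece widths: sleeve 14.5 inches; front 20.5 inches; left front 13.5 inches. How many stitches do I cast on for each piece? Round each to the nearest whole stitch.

sleeve 99; front 141; left front 93.

Rate = 24/3.5 = 6.857 sts per in.
sleeve: 14.5 × 6.857 = 99.43 → 99.
front: 20.5 × 6.857 = 140.57 → 141.
left front: 13.5 × 6.857 = 92.57 → 93.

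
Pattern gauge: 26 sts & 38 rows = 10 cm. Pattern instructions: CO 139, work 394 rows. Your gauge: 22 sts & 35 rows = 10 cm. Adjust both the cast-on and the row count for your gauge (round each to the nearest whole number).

Cast on 118 stitches; work 363 rows.

Stitches: 139 × 22/26 = 117.62 → 118.
Rows: 394 × 35/38 = 362.89 → 363.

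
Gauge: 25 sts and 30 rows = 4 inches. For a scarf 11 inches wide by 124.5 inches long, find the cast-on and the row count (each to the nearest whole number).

Stitch gauge = 25/4 = 6.25 sts/in; 11 × 6.25 = 68.75 → 69 sts.
Row gauge = 30/4 = 7.5 rows/in; 124.5 × 7.5 = 933.75 → 934 rows.

Cast on 69 stitches and work 934 rows.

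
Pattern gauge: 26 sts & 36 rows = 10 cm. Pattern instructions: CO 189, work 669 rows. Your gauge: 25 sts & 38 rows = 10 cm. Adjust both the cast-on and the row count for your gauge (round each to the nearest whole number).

Stitches: 189 × 25/26 = 181.73 → 182.
Rows: 669 × 38/36 = 706.17 → 706.

Cast on 182 stitches; work 706 rows.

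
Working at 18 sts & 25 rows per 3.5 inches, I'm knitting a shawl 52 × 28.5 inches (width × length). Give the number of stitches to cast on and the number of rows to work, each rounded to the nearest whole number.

Stitch gauge = 18/3.5 = 5.143 sts/in; 52 × 5.143 = 267.43 → 267 sts.
Row gauge = 25/3.5 = 7.143 rows/in; 28.5 × 7.143 = 203.57 → 204 rows.

Cast on 267 stitches and work 204 rows.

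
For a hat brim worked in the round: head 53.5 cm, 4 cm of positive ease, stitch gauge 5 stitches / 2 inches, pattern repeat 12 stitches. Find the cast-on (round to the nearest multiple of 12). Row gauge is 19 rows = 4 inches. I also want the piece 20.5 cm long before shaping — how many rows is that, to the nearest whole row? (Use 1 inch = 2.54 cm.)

Finished = 53.5 + 4 = 57.5 cm.
57.5 cm × 1/2.54 = 22.64 inches.
5/2 = 2.5 sts per in; 22.64 × 2.5 = 56.59 sts.
Nearest multiple of 12 → 60.
20.5 cm = 8.07 inches; × 4.75 = 38.34 → 38 rows.

Cast on 60 stitches; work 38 rows.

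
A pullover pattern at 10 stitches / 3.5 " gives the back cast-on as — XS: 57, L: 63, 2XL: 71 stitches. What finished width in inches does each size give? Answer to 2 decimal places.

XS 19.95 inches; L 22.05 inches; 2XL 24.85 inches.

10/3.5 = 2.857 sts per in.
XS: 57 / 2.857 = 19.950 → 19.95 in.
L: 63 / 2.857 = 22.050 → 22.05 in.
2XL: 71 / 2.857 = 24.850 → 24.85 in.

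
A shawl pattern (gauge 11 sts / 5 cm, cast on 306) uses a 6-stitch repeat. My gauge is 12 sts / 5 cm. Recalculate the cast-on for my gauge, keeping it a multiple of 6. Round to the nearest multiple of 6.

CO 336 sts.

306 × 12 / 11 = 333.82.
Nearest multiple of 6: 336.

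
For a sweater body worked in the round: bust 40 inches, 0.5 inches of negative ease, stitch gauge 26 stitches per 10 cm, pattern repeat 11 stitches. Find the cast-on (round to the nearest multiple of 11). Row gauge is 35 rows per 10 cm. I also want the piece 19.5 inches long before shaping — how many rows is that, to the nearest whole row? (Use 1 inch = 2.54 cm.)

Finished = 40 − 0.5 = 39.5 inches.
39.5 inches × 2.54 = 100.33 cm.
26/10 = 2.6 sts per cm; 100.33 × 2.6 = 260.86 sts.
Nearest multiple of 11 → 264.
19.5 inches = 49.53 cm; × 3.5 = 173.35 → 173 rows.

Cast on 264 stitches; work 173 rows.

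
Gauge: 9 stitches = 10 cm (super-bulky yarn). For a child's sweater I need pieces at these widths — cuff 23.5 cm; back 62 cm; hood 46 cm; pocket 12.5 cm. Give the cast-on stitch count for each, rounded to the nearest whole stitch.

cuff 21; back 56; hood 41; pocket 11.

Rate = 9/10 = 0.9 sts per cm.
cuff: 23.5 × 0.9 = 21.15 → 21.
back: 62 × 0.9 = 55.80 → 56.
hood: 46 × 0.9 = 41.40 → 41.
pocket: 12.5 × 0.9 = 11.25 → 11.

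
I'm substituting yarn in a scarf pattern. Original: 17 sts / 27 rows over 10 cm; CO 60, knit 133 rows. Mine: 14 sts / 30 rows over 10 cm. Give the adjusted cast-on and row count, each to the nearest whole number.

Cast on 49 stitches; work 148 rows.

Stitches: 60 × 14/17 = 49.41 → 49.
Rows: 133 × 30/27 = 147.78 → 148.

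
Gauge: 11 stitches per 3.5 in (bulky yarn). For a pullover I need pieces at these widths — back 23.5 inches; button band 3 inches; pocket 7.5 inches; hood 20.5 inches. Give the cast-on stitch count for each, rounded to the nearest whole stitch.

Rate = 11/3.5 = 3.143 sts per in.
back: 23.5 × 3.143 = 73.86 → 74.
button band: 3 × 3.143 = 9.43 → 9.
pocket: 7.5 × 3.143 = 23.57 → 24.
hood: 20.5 × 3.143 = 64.43 → 64.

back 74; button band 9; pocket 24; hood 64.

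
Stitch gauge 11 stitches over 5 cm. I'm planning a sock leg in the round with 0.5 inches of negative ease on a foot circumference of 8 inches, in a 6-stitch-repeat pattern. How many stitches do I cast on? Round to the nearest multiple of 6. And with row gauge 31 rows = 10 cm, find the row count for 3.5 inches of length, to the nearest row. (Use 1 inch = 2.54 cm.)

Finished = 8 − 0.5 = 7.5 inches.
7.5 inches × 2.54 = 19.05 cm.
11/5 = 2.2 sts per cm; 19.05 × 2.2 = 41.91 sts.
Nearest multiple of 6 → 42.
3.5 inches = 8.89 cm; × 3.1 = 27.56 → 28 rows.

Cast on 42 stitches; work 28 rows.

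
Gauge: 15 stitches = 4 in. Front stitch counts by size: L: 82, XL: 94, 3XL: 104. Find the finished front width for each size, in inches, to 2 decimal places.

L 21.87 inches; XL 25.07 inches; 3XL 27.73 inches.

15/4 = 3.75 sts per in.
L: 82 / 3.75 = 21.867 → 21.87 in.
XL: 94 / 3.75 = 25.067 → 25.07 in.
3XL: 104 / 3.75 = 27.733 → 27.73 in.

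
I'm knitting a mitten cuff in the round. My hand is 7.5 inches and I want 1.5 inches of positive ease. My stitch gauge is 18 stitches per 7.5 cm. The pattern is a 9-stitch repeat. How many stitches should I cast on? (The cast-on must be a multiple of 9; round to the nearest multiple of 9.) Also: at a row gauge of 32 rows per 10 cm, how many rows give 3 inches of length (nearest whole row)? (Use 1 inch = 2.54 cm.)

Cast on 54 stitches; work 24 rows.

Finished = 7.5 + 1.5 = 9 inches.
9 inches × 2.54 = 22.86 cm.
18/7.5 = 2.4 sts per cm; 22.86 × 2.4 = 54.86 sts.
Nearest multiple of 9 → 54.
3 inches = 7.62 cm; × 3.2 = 24.38 → 24 rows.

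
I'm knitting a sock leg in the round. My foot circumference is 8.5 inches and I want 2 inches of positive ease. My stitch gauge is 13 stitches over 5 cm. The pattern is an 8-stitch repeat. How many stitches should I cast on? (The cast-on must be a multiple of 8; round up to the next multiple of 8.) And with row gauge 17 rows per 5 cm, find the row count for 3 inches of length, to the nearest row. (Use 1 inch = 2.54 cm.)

Finished = 8.5 + 2 = 10.5 inches.
10.5 inches × 2.54 = 26.67 cm.
13/5 = 2.6 sts per cm; 26.67 × 2.6 = 69.34 sts.
Next multiple of 8 → 72.
3 inches = 7.62 cm; × 3.4 = 25.91 → 26 rows.

Cast on 72 stitches; work 26 rows.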